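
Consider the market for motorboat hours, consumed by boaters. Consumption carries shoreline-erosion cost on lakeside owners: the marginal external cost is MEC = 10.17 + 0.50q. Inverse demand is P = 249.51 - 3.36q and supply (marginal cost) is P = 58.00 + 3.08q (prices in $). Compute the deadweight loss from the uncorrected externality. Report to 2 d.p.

Market equilibrium (private): 58.00 + 3.08q = 249.51 - 3.36q → q_m = 29.7376.
Social marginal benefit = demand − MEC = 239.34 - 3.86q.
Set SMB = MC: 239.34 - 3.86q = 58.00 + 3.08q → q* = 26.1297.
Height of the DWL triangle at q_m is MC(q_m) − SMB(q_m) = MEC(q_m) = 25.0388.
DWL = ½ × 3.6079 × 25.0388 = 45.1687.

DWL = $45.17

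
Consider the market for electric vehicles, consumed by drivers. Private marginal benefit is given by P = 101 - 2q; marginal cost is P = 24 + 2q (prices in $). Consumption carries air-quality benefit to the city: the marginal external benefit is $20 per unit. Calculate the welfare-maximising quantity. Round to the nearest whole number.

q* = 24

Social marginal benefit = demand + MEB = 121 - 2q.
Set SMB = MC: 121 - 2q = 24 + 2q → q* = 24.2500.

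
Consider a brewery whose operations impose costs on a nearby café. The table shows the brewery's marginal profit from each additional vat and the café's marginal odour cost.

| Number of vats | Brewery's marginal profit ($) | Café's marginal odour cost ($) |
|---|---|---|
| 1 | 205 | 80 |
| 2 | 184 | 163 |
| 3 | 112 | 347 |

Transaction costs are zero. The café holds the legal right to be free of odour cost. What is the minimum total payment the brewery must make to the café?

$243

Efficient level: marginal profit ≥ marginal odour cost through level 2, so k* = 2.
With the café holding the right, the brewery must at least compensate total damage at k*: 80 + 163 = 243.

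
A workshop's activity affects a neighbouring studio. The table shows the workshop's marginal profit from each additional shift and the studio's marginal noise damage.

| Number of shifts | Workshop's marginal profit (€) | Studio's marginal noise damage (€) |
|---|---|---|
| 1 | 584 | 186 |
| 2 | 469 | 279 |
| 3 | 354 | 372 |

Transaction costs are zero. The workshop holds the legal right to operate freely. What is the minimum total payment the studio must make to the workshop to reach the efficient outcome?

Left alone the workshop would choose level 3 (marginal profit stays positive).
Efficient level: k* = 2 (marginal profit ≥ marginal noise damage through 2).
The studio must at least cover the workshop's forgone profit from cutting 3→2: 354 = 354.

€354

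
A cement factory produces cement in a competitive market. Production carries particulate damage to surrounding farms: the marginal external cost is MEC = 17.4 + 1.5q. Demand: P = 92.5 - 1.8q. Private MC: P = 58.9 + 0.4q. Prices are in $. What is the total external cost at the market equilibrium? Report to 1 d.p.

$440.7

Market equilibrium (private): 58.9 + 0.4q = 92.5 - 1.8q → q_m = 15.2727.
Total external cost = ∫₀^{q_m} (17.4 + 1.5q) dq = 17.4×15.2727 + ½×1.5×15.2727² = 440.6865.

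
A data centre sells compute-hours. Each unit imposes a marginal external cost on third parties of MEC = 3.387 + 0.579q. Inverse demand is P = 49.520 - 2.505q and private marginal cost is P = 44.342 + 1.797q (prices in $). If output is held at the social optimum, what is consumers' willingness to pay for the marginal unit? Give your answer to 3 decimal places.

Social marginal cost = private MC + MEC = 47.729 + 2.376q.
Set SMC = demand: 47.729 + 2.376q = 49.520 - 2.505q → q* = 0.3669.
Consumer price on the demand curve at q*: 49.520 − 2.505×0.3669 = 48.6009.

P = $48.601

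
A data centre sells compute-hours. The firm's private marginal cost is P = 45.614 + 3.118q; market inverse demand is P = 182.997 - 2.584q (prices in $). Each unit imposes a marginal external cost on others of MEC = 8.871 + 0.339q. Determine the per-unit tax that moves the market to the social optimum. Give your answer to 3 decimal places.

Social marginal cost = private MC + MEC = 54.485 + 3.457q.
Set SMC = demand: 54.485 + 3.457q = 182.997 - 2.584q → q* = 21.2733.
The Pigouvian tax equals MEC at q*: 8.871 + 0.339×21.2733 = 16.0826.

tax = $16.083 per unit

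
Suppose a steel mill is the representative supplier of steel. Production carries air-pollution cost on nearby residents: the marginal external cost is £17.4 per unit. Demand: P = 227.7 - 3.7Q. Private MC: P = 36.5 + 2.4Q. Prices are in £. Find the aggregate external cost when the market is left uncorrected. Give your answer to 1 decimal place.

£545.4

Market equilibrium (private): 36.5 + 2.4Q = 227.7 - 3.7Q → Q_m = 31.3443.
Total external cost = MEC × Q_m = 17.4 × 31.3443 = 545.3908.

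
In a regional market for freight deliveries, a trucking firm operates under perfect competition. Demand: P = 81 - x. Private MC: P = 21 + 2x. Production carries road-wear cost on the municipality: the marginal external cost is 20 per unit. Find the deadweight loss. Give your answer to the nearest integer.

Market equilibrium (private): 21 + 2x = 81 - x → x_m = 20.0000.
Social marginal cost = private MC + MEC = 41 + 2x.
Set SMC = demand: 41 + 2x = 81 - x → x* = 13.3333.
The welfare-loss triangle has base |x_m − x*| and height MEC(x_m) (the vertical gap between SMC and demand is zero at x* and MEC at x_m).
DWL = ½ × 6.6667 × 20.0000 = 66.6670.

DWL = 67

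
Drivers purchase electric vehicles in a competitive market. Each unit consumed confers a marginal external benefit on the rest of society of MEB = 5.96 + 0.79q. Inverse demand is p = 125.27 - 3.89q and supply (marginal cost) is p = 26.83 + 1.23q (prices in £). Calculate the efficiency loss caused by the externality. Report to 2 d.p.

Market equilibrium (private): 26.83 + 1.23q = 125.27 - 3.89q → q_m = 19.2266.
Social marginal benefit = demand + MEB = 131.23 - 3.10q.
Set SMB = MC: 131.23 - 3.10q = 26.83 + 1.23q → q* = 24.1109.
The loss is the area between SMB and MC from q* to q_m; with linear curves that's a triangle of height MEB(q_m).
DWL = ½ × 4.8843 × 21.1490 = 51.6490.

DWL = £51.65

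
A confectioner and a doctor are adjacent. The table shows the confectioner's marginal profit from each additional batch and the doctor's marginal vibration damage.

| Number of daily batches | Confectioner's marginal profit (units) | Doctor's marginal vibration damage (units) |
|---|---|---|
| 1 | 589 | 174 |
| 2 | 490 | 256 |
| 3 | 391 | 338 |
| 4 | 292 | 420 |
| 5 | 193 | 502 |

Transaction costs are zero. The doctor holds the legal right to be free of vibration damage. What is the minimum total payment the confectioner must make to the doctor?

Efficient level: marginal profit ≥ marginal vibration damage through level 3, so k* = 3.
With the doctor holding the right, the confectioner must at least compensate total damage at k*: 174 + 256 + 338 = 768.

768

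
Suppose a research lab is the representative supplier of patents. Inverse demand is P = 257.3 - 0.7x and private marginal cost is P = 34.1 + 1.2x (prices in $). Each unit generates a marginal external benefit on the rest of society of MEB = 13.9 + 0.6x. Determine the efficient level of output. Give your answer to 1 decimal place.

Social marginal cost = private MC − MEB = 20.2 + 0.6x.
Set SMC = demand: 20.2 + 0.6x = 257.3 - 0.7x → x* = 182.3846.

x* = 182.4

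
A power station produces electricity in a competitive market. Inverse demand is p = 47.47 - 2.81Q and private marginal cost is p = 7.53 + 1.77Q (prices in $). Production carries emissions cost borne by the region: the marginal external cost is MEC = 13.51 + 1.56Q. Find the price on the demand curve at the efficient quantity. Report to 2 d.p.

Social marginal cost = private MC + MEC = 21.04 + 3.33Q.
Set SMC = demand: 21.04 + 3.33Q = 47.47 - 2.81Q → Q* = 4.3046.
Consumer price on the demand curve at Q*: 47.47 − 2.81×4.3046 = 35.3741.

P = $35.37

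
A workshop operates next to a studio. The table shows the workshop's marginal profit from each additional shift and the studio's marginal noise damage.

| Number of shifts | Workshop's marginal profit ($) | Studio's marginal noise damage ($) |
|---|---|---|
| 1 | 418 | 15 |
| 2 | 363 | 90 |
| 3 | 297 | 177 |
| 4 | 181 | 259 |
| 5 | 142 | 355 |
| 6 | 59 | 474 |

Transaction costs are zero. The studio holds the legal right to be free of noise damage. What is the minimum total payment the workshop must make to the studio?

Efficient level: marginal profit ≥ marginal noise damage through level 3, so k* = 3.
With the studio holding the right, the workshop must at least compensate total damage at k*: 15 + 90 + 177 = 282.

$282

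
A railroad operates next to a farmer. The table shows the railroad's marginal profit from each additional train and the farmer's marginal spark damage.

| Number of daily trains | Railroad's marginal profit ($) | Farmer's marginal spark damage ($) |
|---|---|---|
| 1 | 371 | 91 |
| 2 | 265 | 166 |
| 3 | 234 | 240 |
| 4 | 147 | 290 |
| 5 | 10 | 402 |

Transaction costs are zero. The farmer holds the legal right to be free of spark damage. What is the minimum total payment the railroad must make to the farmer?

$257

Efficient level: marginal profit ≥ marginal spark damage through level 2, so k* = 2.
With the farmer holding the right, the railroad must at least compensate total damage at k*: 91 + 166 = 257.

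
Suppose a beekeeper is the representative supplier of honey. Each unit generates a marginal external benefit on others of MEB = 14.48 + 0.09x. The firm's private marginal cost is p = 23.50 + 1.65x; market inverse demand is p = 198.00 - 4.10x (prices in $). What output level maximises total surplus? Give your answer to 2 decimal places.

x* = 33.39

Social marginal cost = private MC − MEB = 9.02 + 1.56x.
Set SMC = demand: 9.02 + 1.56x = 198.00 - 4.10x → x* = 33.3887.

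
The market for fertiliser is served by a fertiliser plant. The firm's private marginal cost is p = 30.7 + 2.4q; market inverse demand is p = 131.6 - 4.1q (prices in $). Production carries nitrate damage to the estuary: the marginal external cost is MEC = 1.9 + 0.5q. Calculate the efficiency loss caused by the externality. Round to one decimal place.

DWL = $6.7

Market equilibrium (private): 30.7 + 2.4q = 131.6 - 4.1q → q_m = 15.5231.
Social marginal cost = private MC + MEC = 32.6 + 2.9q.
Set SMC = demand: 32.6 + 2.9q = 131.6 - 4.1q → q* = 14.1429.
The loss is the area between SMC and demand from q* to q_m; with linear curves that's a triangle of height MEC(q_m).
DWL = ½ × 1.3802 × 9.6615 = 6.6674.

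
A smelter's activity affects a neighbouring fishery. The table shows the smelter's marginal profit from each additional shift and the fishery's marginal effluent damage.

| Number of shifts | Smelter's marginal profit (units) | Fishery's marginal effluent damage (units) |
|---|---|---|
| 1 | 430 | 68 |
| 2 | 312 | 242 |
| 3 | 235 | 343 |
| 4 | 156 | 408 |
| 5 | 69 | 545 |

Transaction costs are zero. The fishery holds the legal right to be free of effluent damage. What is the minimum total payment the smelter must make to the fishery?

Efficient level: marginal profit ≥ marginal effluent damage through level 2, so k* = 2.
With the fishery holding the right, the smelter must at least compensate total damage at k*: 68 + 242 = 310.

310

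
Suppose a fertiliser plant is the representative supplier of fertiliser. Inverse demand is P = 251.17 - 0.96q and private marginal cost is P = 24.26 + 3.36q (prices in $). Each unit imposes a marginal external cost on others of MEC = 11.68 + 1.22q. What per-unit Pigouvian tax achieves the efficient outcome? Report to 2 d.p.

Social marginal cost = private MC + MEC = 35.94 + 4.58q.
Set SMC = demand: 35.94 + 4.58q = 251.17 - 0.96q → q* = 38.8502.
The Pigouvian tax equals MEC at q*: 11.68 + 1.22×38.8502 = 59.0772.

tax = $59.08 per unit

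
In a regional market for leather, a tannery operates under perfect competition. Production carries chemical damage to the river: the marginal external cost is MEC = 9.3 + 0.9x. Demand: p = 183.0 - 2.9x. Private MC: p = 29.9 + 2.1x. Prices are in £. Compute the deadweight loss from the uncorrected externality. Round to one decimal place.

Market equilibrium (private): 29.9 + 2.1x = 183.0 - 2.9x → x_m = 30.6200.
Social marginal cost = private MC + MEC = 39.2 + 3.0x.
Set SMC = demand: 39.2 + 3.0x = 183.0 - 2.9x → x* = 24.3729.
Height of the DWL triangle at x_m is SMC(x_m) − demand(x_m) = MEC(x_m) = 36.8580.
DWL = ½ × 6.2471 × 36.8580 = 115.1278.

DWL = £115.1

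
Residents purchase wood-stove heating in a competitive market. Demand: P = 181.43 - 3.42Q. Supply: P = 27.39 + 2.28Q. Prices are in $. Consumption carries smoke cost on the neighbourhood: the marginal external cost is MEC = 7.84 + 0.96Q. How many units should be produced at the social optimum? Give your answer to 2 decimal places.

Q* = 21.95

Social marginal benefit = demand − MEC = 173.59 - 4.38Q.
Set SMB = MC: 173.59 - 4.38Q = 27.39 + 2.28Q → Q* = 21.9520.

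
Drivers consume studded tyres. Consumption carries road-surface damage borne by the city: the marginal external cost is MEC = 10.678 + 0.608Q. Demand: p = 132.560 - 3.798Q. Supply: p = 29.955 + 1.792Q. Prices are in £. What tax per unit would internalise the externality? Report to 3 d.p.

Social marginal benefit = demand − MEC = 121.882 - 4.406Q.
Set SMB = MC: 121.882 - 4.406Q = 29.955 + 1.792Q → Q* = 14.8317.
The Pigouvian tax equals MEC at Q*: 10.678 + 0.608×14.8317 = 19.6957.

tax = £19.696 per unit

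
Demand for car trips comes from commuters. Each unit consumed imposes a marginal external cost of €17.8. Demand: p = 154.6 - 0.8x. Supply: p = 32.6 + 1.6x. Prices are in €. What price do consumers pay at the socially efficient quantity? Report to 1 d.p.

P = €119.9

Social marginal benefit = demand − MEC = 136.8 - 0.8x.
Set SMB = MC: 136.8 - 0.8x = 32.6 + 1.6x → x* = 43.4167.
Consumer price on the demand curve at x*: 154.6 − 0.8×43.4167 = 119.8666.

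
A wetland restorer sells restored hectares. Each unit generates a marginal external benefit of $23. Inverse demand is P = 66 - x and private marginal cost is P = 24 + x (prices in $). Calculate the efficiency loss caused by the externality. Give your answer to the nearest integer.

DWL = $132

Market equilibrium (private): 24 + x = 66 - x → x_m = 21.0000.
Social marginal cost = private MC − MEB = 1 + x.
Set SMC = demand: 1 + x = 66 - x → x* = 32.5000.
Height of the DWL triangle at x_m is demand(x_m) − SMC(x_m) = MEB(x_m) = 23.0000.
DWL = ½ × 11.5000 × 23.0000 = 132.2500.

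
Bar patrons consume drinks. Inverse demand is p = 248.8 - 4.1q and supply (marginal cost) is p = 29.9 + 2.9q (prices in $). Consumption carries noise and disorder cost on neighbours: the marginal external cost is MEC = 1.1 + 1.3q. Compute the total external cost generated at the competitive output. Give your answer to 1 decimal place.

$670.0

Market equilibrium (private): 29.9 + 2.9q = 248.8 - 4.1q → q_m = 31.2714.
Total external cost = ∫₀^{q_m} (1.1 + 1.3q) dq = 1.1×31.2714 + ½×1.3×31.2714² = 670.0338.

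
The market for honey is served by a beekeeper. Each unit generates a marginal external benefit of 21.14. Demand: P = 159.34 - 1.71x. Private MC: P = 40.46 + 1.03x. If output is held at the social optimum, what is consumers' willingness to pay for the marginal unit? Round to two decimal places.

Social marginal cost = private MC − MEB = 19.32 + 1.03x.
Set SMC = demand: 19.32 + 1.03x = 159.34 - 1.71x → x* = 51.1022.
Consumer price on the demand curve at x*: 159.34 − 1.71×51.1022 = 71.9552.

P = 71.96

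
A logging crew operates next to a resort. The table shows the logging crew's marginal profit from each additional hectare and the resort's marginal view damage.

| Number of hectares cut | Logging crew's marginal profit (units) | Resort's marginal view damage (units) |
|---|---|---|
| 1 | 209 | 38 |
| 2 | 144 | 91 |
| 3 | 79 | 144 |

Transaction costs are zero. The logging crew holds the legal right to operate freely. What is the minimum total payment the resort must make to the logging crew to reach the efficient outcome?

79

Left alone the logging crew would choose level 3 (marginal profit stays positive).
Efficient level: k* = 2 (marginal profit ≥ marginal view damage through 2).
The resort must at least cover the logging crew's forgone profit from cutting 3→2: 79 = 79.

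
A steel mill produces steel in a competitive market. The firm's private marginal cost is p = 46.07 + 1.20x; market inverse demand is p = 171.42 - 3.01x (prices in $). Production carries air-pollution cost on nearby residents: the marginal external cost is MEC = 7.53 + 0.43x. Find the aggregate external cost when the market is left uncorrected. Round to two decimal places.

$414.80

Market equilibrium (private): 46.07 + 1.20x = 171.42 - 3.01x → x_m = 29.7743.
Total external cost = ∫₀^{x_m} (7.53 + 0.43x) dx = 7.53×29.7743 + ½×0.43×29.7743² = 414.7999.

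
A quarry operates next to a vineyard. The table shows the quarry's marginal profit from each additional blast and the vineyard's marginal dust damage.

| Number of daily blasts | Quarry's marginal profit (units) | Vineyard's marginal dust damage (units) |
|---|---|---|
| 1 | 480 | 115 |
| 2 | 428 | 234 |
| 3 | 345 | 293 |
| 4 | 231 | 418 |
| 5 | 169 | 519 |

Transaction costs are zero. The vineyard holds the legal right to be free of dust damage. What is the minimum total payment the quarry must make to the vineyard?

642

Efficient level: marginal profit ≥ marginal dust damage through level 3, so k* = 3.
With the vineyard holding the right, the quarry must at least compensate total damage at k*: 115 + 234 + 293 = 642.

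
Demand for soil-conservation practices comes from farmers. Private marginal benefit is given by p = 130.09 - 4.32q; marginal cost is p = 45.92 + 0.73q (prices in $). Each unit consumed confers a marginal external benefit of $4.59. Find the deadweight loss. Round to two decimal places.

DWL = $2.09

Market equilibrium (private): 45.92 + 0.73q = 130.09 - 4.32q → q_m = 16.6673.
Social marginal benefit = demand + MEB = 134.68 - 4.32q.
Set SMB = MC: 134.68 - 4.32q = 45.92 + 0.73q → q* = 17.5762.
The welfare-loss triangle has base |q_m − q*| and height MEB(q_m) (the vertical gap between SMB and MC is zero at q* and MEB at q_m).
DWL = ½ × 0.9089 × 4.5900 = 2.0859.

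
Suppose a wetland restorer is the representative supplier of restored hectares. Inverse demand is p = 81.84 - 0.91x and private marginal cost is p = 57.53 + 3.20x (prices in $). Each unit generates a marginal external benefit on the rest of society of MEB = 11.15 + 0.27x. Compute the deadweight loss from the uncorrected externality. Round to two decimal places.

DWL = $21.16

Market equilibrium (private): 57.53 + 3.20x = 81.84 - 0.91x → x_m = 5.9148.
Social marginal cost = private MC − MEB = 46.38 + 2.93x.
Set SMC = demand: 46.38 + 2.93x = 81.84 - 0.91x → x* = 9.2344.
Height of the DWL triangle at x_m is demand(x_m) − SMC(x_m) = MEB(x_m) = 12.7470.
DWL = ½ × 3.3196 × 12.7470 = 21.1575.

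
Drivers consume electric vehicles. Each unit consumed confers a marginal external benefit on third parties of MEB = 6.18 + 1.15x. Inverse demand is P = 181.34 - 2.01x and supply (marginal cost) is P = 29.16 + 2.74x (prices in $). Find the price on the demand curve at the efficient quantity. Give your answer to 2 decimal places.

Social marginal benefit = demand + MEB = 187.52 - 0.86x.
Set SMB = MC: 187.52 - 0.86x = 29.16 + 2.74x → x* = 43.9889.
Consumer price on the demand curve at x*: 181.34 − 2.01×43.9889 = 92.9223.

P = $92.92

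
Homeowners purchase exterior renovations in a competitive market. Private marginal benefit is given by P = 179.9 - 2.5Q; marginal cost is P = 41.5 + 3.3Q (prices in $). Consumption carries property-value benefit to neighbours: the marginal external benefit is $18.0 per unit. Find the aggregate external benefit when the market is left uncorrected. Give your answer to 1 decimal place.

Market equilibrium (private): 41.5 + 3.3Q = 179.9 - 2.5Q → Q_m = 23.8621.
Total external benefit = MEB × Q_m = 18.0 × 23.8621 = 429.5178.

$429.5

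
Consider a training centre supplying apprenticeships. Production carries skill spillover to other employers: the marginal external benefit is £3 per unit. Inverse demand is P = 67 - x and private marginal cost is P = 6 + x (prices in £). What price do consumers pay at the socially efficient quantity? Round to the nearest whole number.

P = £35

Social marginal cost = private MC − MEB = 3 + x.
Set SMC = demand: 3 + x = 67 - x → x* = 32.0000.
Consumer price on the demand curve at x*: 67 − 1×32.0000 = 35.0000.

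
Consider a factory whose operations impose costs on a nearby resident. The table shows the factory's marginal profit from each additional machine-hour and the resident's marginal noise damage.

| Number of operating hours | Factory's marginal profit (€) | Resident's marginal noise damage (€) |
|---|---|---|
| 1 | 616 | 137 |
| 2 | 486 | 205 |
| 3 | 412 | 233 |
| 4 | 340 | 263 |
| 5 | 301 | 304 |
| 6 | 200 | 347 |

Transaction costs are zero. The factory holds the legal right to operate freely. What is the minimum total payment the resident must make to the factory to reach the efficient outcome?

Left alone the factory would choose level 6 (marginal profit stays positive).
Efficient level: k* = 4 (marginal profit ≥ marginal noise damage through 4).
The resident must at least cover the factory's forgone profit from cutting 6→4: 301 + 200 = 501.

€501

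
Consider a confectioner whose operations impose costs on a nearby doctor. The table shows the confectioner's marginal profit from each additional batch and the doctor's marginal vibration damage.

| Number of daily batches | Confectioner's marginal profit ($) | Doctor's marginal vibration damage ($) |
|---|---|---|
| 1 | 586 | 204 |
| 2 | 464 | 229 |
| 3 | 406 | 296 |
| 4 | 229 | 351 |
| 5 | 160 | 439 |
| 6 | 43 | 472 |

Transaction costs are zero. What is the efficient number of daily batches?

Bargaining reaches the level where marginal profit last exceeds marginal vibration damage.
That holds through level 3 (406 ≥ 296) but not at 4 (229 < 351).

3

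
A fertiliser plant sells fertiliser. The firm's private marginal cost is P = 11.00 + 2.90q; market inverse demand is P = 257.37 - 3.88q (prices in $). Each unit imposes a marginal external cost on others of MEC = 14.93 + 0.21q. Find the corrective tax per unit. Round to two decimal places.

Social marginal cost = private MC + MEC = 25.93 + 3.11q.
Set SMC = demand: 25.93 + 3.11q = 257.37 - 3.88q → q* = 33.1102.
The Pigouvian tax equals MEC at q*: 14.93 + 0.21×33.1102 = 21.8831.

tax = $21.88 per unit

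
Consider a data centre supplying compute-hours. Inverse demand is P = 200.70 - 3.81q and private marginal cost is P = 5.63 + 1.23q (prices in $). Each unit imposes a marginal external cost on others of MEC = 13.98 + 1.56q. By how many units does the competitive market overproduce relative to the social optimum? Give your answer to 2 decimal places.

Market equilibrium (private): 5.63 + 1.23q = 200.70 - 3.81q → q_m = 38.7044.
Social marginal cost = private MC + MEC = 19.61 + 2.79q.
Set SMC = demand: 19.61 + 2.79q = 200.70 - 3.81q → q* = 27.4379.
Gap = |38.7044 − 27.4379| = 11.2665.

11.27 units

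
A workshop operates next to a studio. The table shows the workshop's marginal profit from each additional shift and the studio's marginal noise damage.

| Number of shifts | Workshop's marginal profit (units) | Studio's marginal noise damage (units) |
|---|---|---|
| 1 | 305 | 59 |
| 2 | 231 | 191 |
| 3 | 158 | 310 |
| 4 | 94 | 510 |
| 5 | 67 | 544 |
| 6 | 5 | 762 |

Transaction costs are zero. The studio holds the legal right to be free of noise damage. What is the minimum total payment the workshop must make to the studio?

250

Efficient level: marginal profit ≥ marginal noise damage through level 2, so k* = 2.
With the studio holding the right, the workshop must at least compensate total damage at k*: 59 + 191 = 250.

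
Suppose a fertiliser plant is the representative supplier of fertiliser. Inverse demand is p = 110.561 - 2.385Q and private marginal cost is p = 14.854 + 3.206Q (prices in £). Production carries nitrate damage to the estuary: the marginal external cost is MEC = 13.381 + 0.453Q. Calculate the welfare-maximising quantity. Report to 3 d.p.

Q* = 13.621

Social marginal cost = private MC + MEC = 28.235 + 3.659Q.
Set SMC = demand: 28.235 + 3.659Q = 110.561 - 2.385Q → Q* = 13.6211.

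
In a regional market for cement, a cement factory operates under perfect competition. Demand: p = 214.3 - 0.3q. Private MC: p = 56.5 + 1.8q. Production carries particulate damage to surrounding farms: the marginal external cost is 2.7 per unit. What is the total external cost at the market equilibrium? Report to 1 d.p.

202.9

Market equilibrium (private): 56.5 + 1.8q = 214.3 - 0.3q → q_m = 75.1429.
Total external cost = MEC × q_m = 2.7 × 75.1429 = 202.8858.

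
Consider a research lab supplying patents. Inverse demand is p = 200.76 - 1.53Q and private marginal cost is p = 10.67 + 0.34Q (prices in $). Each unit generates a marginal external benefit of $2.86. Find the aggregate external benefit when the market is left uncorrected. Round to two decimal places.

Market equilibrium (private): 10.67 + 0.34Q = 200.76 - 1.53Q → Q_m = 101.6524.
Total external benefit = MEB × Q_m = 2.86 × 101.6524 = 290.7259.

$290.73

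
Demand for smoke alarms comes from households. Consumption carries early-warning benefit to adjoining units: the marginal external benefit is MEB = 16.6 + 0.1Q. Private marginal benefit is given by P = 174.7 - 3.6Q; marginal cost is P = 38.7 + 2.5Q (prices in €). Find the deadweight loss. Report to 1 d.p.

DWL = €29.5

Market equilibrium (private): 38.7 + 2.5Q = 174.7 - 3.6Q → Q_m = 22.2951.
Social marginal benefit = demand + MEB = 191.3 - 3.5Q.
Set SMB = MC: 191.3 - 3.5Q = 38.7 + 2.5Q → Q* = 25.4333.
The loss is the area between SMB and MC from Q* to Q_m; with linear curves that's a triangle of height MEB(Q_m).
DWL = ½ × 3.1382 × 18.8295 = 29.5454.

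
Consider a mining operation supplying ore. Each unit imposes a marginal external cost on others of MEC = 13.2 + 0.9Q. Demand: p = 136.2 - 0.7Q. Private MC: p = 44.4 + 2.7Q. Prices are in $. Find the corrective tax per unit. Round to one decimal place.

Social marginal cost = private MC + MEC = 57.6 + 3.6Q.
Set SMC = demand: 57.6 + 3.6Q = 136.2 - 0.7Q → Q* = 18.2791.
The Pigouvian tax equals MEC at Q*: 13.2 + 0.9×18.2791 = 29.6512.

tax = $29.7 per unit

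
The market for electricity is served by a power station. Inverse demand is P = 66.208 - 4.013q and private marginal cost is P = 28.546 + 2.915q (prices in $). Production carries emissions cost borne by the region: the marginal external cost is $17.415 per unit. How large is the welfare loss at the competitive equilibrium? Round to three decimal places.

Market equilibrium (private): 28.546 + 2.915q = 66.208 - 4.013q → q_m = 5.4362.
Social marginal cost = private MC + MEC = 45.961 + 2.915q.
Set SMC = demand: 45.961 + 2.915q = 66.208 - 4.013q → q* = 2.9225.
Height of the DWL triangle at q_m is SMC(q_m) − demand(q_m) = MEC(q_m) = 17.4150.
DWL = ½ × 2.5137 × 17.4150 = 21.8880.

DWL = $21.888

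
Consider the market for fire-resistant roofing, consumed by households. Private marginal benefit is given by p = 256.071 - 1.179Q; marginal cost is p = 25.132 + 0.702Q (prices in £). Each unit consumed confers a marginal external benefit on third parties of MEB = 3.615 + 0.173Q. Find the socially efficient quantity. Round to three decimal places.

Q* = 137.327

Social marginal benefit = demand + MEB = 259.686 - 1.006Q.
Set SMB = MC: 259.686 - 1.006Q = 25.132 + 0.702Q → Q* = 137.3267.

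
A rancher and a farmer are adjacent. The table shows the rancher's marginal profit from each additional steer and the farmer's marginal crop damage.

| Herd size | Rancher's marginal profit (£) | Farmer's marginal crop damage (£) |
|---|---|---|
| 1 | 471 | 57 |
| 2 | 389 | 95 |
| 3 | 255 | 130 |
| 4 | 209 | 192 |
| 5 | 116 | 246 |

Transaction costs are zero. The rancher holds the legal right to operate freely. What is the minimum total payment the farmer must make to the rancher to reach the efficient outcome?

Left alone the rancher would choose level 5 (marginal profit stays positive).
Efficient level: k* = 4 (marginal profit ≥ marginal crop damage through 4).
The farmer must at least cover the rancher's forgone profit from cutting 5→4: 116 = 116.

£116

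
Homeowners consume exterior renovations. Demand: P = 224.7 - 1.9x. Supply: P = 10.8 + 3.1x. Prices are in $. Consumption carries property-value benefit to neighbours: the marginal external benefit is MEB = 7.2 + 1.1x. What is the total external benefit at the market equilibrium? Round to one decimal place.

Market equilibrium (private): 10.8 + 3.1x = 224.7 - 1.9x → x_m = 42.7800.
Total external benefit = ∫₀^{x_m} (7.2 + 1.1x) dx = 7.2×42.7800 + ½×1.1×42.7800² = 1314.5866.

$1314.6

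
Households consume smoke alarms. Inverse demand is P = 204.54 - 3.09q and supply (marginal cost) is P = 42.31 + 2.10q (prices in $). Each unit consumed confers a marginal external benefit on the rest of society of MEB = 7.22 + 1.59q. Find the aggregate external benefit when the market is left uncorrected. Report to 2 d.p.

Market equilibrium (private): 42.31 + 2.10q = 204.54 - 3.09q → q_m = 31.2582.
Total external benefit = ∫₀^{q_m} (7.22 + 1.59q) dq = 7.22×31.2582 + ½×1.59×31.2582² = 1002.4589.

$1002.46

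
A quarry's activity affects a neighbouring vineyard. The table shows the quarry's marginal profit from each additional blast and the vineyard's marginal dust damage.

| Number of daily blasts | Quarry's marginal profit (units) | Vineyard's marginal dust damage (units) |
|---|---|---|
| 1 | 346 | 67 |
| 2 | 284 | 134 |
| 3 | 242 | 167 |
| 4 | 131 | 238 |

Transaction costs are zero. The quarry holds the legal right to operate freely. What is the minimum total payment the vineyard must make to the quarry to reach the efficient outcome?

131

Left alone the quarry would choose level 4 (marginal profit stays positive).
Efficient level: k* = 3 (marginal profit ≥ marginal dust damage through 3).
The vineyard must at least cover the quarry's forgone profit from cutting 4→3: 131 = 131.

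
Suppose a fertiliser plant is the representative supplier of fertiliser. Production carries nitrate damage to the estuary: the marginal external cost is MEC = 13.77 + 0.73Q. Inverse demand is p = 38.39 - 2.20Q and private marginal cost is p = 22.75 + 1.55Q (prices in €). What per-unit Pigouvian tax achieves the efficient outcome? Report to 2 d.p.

Social marginal cost = private MC + MEC = 36.52 + 2.28Q.
Set SMC = demand: 36.52 + 2.28Q = 38.39 - 2.20Q → Q* = 0.4174.
The Pigouvian tax equals MEC at Q*: 13.77 + 0.73×0.4174 = 14.0747.

tax = €14.07 per unit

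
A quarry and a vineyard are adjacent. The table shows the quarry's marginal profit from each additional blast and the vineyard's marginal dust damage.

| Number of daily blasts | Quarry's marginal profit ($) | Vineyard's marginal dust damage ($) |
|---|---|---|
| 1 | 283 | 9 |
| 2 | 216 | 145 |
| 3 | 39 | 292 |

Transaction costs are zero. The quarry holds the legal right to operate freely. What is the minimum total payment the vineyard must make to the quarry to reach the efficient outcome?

$39

Left alone the quarry would choose level 3 (marginal profit stays positive).
Efficient level: k* = 2 (marginal profit ≥ marginal dust damage through 2).
The vineyard must at least cover the quarry's forgone profit from cutting 3→2: 39 = 39.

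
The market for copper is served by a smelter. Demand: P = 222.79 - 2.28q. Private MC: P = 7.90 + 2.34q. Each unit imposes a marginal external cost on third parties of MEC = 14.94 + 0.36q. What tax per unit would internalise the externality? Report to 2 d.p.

Social marginal cost = private MC + MEC = 22.84 + 2.70q.
Set SMC = demand: 22.84 + 2.70q = 222.79 - 2.28q → q* = 40.1506.
The Pigouvian tax equals MEC at q*: 14.94 + 0.36×40.1506 = 29.3942.

tax = 29.39 per unit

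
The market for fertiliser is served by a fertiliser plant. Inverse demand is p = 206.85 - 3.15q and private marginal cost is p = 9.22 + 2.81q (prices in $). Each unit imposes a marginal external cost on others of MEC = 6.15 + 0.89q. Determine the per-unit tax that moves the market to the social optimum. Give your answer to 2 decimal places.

tax = $31.03 per unit

Social marginal cost = private MC + MEC = 15.37 + 3.70q.
Set SMC = demand: 15.37 + 3.70q = 206.85 - 3.15q → q* = 27.9533.
The Pigouvian tax equals MEC at q*: 6.15 + 0.89×27.9533 = 31.0284.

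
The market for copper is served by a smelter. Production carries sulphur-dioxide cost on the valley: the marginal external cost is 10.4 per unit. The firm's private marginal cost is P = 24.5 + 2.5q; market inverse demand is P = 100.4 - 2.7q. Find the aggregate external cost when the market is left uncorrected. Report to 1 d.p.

Market equilibrium (private): 24.5 + 2.5q = 100.4 - 2.7q → q_m = 14.5962.
Total external cost = MEC × q_m = 10.4 × 14.5962 = 151.8005.

151.8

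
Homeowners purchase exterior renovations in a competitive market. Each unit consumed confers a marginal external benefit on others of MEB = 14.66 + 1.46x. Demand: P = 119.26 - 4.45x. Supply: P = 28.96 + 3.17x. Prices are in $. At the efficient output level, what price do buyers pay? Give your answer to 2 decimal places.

P = $43.44

Social marginal benefit = demand + MEB = 133.92 - 2.99x.
Set SMB = MC: 133.92 - 2.99x = 28.96 + 3.17x → x* = 17.0390.
Consumer price on the demand curve at x*: 119.26 − 4.45×17.0390 = 43.4365.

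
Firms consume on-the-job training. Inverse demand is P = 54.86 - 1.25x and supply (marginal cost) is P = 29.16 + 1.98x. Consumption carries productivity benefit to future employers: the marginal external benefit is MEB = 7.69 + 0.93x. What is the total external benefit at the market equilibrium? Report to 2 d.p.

Market equilibrium (private): 29.16 + 1.98x = 54.86 - 1.25x → x_m = 7.9567.
Total external benefit = ∫₀^{x_m} (7.69 + 0.93x) dx = 7.69×7.9567 + ½×0.93×7.9567² = 90.6257.

90.63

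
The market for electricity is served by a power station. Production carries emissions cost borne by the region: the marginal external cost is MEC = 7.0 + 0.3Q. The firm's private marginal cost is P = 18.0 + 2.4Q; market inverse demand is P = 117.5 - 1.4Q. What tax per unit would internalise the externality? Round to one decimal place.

tax = 13.8 per unit

Social marginal cost = private MC + MEC = 25.0 + 2.7Q.
Set SMC = demand: 25.0 + 2.7Q = 117.5 - 1.4Q → Q* = 22.5610.
The Pigouvian tax equals MEC at Q*: 7.0 + 0.3×22.5610 = 13.7683.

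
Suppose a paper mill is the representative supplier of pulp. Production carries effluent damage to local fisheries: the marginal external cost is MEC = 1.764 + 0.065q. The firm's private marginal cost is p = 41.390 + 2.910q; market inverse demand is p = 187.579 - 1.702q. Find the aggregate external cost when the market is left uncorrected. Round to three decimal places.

Market equilibrium (private): 41.390 + 2.910q = 187.579 - 1.702q → q_m = 31.6975.
Total external cost = ∫₀^{q_m} (1.764 + 0.065q) dq = 1.764×31.6975 + ½×0.065×31.6975² = 88.5682.

88.568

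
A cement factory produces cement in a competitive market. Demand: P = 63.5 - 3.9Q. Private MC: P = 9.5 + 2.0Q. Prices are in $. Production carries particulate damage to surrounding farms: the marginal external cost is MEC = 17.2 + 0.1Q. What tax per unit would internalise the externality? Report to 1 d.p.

tax = $17.8 per unit

Social marginal cost = private MC + MEC = 26.7 + 2.1Q.
Set SMC = demand: 26.7 + 2.1Q = 63.5 - 3.9Q → Q* = 6.1333.
The Pigouvian tax equals MEC at Q*: 17.2 + 0.1×6.1333 = 17.8133.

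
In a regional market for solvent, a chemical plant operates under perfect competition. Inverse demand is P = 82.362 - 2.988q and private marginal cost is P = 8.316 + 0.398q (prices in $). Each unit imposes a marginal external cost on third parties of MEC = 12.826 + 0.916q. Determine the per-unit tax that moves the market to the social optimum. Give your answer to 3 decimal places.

Social marginal cost = private MC + MEC = 21.142 + 1.314q.
Set SMC = demand: 21.142 + 1.314q = 82.362 - 2.988q → q* = 14.2306.
The Pigouvian tax equals MEC at q*: 12.826 + 0.916×14.2306 = 25.8612.

tax = $25.861 per unit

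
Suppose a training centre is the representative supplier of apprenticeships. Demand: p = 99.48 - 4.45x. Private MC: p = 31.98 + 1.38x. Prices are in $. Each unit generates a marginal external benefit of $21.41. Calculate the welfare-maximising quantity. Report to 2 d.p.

Social marginal cost = private MC − MEB = 10.57 + 1.38x.
Set SMC = demand: 10.57 + 1.38x = 99.48 - 4.45x → x* = 15.2504.

x* = 15.25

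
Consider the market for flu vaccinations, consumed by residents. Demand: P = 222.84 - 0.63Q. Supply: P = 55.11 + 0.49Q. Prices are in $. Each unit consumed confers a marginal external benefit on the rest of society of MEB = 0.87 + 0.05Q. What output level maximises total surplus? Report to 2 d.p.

Social marginal benefit = demand + MEB = 223.71 - 0.58Q.
Set SMB = MC: 223.71 - 0.58Q = 55.11 + 0.49Q → Q* = 157.5701.

Q* = 157.57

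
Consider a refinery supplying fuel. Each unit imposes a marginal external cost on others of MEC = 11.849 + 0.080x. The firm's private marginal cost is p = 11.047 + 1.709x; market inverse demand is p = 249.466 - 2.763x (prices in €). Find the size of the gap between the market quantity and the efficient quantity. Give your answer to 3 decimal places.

Market equilibrium (private): 11.047 + 1.709x = 249.466 - 2.763x → x_m = 53.3137.
Social marginal cost = private MC + MEC = 22.896 + 1.789x.
Set SMC = demand: 22.896 + 1.789x = 249.466 - 2.763x → x* = 49.7737.
Gap = |53.3137 − 49.7737| = 3.5400.

3.540 units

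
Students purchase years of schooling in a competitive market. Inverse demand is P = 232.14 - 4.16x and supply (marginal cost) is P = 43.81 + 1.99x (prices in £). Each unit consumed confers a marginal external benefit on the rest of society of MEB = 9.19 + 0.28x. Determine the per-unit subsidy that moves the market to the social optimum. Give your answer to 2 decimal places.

subsidy = £18.61 per unit

Social marginal benefit = demand + MEB = 241.33 - 3.88x.
Set SMB = MC: 241.33 - 3.88x = 43.81 + 1.99x → x* = 33.6491.
The Pigouvian subsidy equals MEB at x*: 9.19 + 0.28×33.6491 = 18.6117.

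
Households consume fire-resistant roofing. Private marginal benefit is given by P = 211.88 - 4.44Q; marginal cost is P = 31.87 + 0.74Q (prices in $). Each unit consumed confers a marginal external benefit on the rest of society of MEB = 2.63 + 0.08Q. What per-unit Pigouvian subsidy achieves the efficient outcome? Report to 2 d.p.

Social marginal benefit = demand + MEB = 214.51 - 4.36Q.
Set SMB = MC: 214.51 - 4.36Q = 31.87 + 0.74Q → Q* = 35.8118.
The Pigouvian subsidy equals MEB at Q*: 2.63 + 0.08×35.8118 = 5.4949.

subsidy = $5.49 per unit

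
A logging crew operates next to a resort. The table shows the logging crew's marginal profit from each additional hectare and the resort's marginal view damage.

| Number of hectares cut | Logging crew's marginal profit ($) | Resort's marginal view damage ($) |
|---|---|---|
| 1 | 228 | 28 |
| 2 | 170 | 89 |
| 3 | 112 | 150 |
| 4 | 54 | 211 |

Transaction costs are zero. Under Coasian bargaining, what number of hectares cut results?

2

Bargaining reaches the level where marginal profit last exceeds marginal view damage.
That holds through level 2 (170 ≥ 89) but not at 3 (112 < 150).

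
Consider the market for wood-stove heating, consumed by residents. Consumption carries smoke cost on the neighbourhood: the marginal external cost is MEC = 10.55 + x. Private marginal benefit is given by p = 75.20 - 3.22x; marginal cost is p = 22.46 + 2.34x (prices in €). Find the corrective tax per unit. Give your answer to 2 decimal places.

tax = €16.98 per unit

Social marginal benefit = demand − MEC = 64.65 - 4.22x.
Set SMB = MC: 64.65 - 4.22x = 22.46 + 2.34x → x* = 6.4314.
The Pigouvian tax equals MEC at x*: 10.55 + 1.00×6.4314 = 16.9814.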